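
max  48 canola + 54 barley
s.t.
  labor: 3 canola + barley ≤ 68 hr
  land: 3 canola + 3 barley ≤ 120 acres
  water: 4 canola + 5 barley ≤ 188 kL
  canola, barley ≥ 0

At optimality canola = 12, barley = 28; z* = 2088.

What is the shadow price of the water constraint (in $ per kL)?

Binding: land and water. Non-binding: labor (4 unused).
Slack constraints have shadow price 0 (complementary slackness).
Dual feasibility on the basic columns requires 3·y_land + 4·y_water = 48, 3·y_land + 5·y_water = 54.
Solving: y_land = 8, y_water = 6.
Shadow price of water = 6.

6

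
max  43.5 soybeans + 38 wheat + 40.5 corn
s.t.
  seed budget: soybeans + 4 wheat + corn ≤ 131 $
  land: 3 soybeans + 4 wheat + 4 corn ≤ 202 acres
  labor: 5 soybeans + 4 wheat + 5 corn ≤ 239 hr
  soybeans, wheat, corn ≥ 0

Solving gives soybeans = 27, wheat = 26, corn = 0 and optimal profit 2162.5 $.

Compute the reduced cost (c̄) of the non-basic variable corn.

-3

At the optimum: seed budget uses 131 of 131 (binding); land uses 185 of 202 (slack = 17); labor uses 239 of 239 (binding).
By complementary slackness, y = 0 for the non-binding constraint.
The binding rows give the dual system: 1·y_seed budget + 5·y_labor = 43.5 and 4·y_seed budget + 4·y_labor = 38.
→ y_seed budget = 1 and y_labor = 8.5.
Reduced cost of corn: c₃ − yᵀa₃ = 40.5 − (1·1 + 8.5·5) = 40.5 − 43.5 = -3.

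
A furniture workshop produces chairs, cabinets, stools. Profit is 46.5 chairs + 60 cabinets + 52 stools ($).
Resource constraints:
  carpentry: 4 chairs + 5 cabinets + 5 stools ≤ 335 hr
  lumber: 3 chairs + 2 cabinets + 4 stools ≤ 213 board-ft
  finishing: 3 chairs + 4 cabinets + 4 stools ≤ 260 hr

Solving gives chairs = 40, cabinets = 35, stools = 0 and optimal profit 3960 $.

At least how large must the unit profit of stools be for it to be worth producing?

60

Binding: carpentry and finishing. Non-binding: lumber (23 unused).
Since lumber is not tight, its dual is 0.
Dual feasibility on the basic columns requires 4·y_carpentry + 3·y_finishing = 46.5, 5·y_carpentry + 4·y_finishing = 60.
Solving: y_carpentry = 6, y_finishing = 7.5.
stools enters the basis when its profit ≥ yᵀa₃ = 6·5 + 7.5·4 = 60.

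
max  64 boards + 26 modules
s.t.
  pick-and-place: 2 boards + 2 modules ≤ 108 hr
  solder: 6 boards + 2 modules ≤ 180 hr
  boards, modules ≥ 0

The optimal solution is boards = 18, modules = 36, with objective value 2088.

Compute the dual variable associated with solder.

Both pick-and-place and solder are binding at x*.
Dual feasibility on the basic columns requires 2·y_pick-and-place + 6·y_solder = 64, 2·y_pick-and-place + 2·y_solder = 26.
This yields shadow prices y_pick-and-place = 3.5, y_solder = 9.5.
Shadow price of solder = 9.5.

9.5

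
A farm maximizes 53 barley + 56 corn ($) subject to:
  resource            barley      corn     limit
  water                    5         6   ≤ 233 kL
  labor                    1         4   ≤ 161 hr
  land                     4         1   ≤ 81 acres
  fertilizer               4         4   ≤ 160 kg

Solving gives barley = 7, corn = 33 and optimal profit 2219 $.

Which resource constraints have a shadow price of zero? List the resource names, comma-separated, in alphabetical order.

labor, land

water: 233/233 (binding)
labor: 139/161 (slack 22)
land: 61/81 (slack 20)
fertilizer: 160/160 (binding)
By complementary slackness, a constraint with positive slack has shadow price 0 → labor, land.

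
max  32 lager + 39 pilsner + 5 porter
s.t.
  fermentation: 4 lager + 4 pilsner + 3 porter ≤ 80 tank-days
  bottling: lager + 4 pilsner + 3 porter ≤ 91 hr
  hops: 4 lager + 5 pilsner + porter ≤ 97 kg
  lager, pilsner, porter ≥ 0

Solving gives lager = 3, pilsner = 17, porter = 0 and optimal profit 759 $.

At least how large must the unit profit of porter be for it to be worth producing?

10

At the optimum: fermentation uses 80 of 80 (binding); bottling uses 71 of 91 (slack = 20); hops uses 97 of 97 (binding).
Since bottling is not tight, its dual is 0.
The binding rows give the dual system: 4·y_fermentation + 4·y_hops = 32 and 4·y_fermentation + 5·y_hops = 39.
→ y_fermentation = 1 and y_hops = 7.
porter enters the basis when its profit ≥ yᵀa₃ = 1·3 + 7·1 = 10.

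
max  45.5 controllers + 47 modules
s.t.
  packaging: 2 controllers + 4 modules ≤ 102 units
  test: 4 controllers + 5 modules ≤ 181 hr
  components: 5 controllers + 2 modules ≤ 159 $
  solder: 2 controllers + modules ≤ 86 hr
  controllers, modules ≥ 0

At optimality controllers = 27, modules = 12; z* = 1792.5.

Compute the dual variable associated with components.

At the optimum: packaging uses 102 of 102 (binding); test uses 168 of 181 (slack = 13); components uses 159 of 159 (binding); solder uses 66 of 86 (slack = 20).
Since test, solder are not tight, their duals are 0.
Dual feasibility on the basic columns requires 2·y_packaging + 5·y_components = 45.5, 4·y_packaging + 2·y_components = 47.
→ y_packaging = 9 and y_components = 5.5.
Shadow price of components = 5.5.

5.5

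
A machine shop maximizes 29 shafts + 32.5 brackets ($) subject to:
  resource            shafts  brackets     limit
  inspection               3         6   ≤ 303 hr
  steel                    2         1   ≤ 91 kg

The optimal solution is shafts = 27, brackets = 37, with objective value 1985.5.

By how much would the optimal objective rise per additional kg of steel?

8.5

Check each constraint at x*: inspection 303/303 (tight); steel 91/91 (tight).
From A_Bᵀ y = c: 3·y_inspection + 2·y_steel = 29; 6·y_inspection + 1·y_steel = 32.5.
Solving: y_inspection = 4, y_steel = 8.5.
Shadow price of steel = 8.5.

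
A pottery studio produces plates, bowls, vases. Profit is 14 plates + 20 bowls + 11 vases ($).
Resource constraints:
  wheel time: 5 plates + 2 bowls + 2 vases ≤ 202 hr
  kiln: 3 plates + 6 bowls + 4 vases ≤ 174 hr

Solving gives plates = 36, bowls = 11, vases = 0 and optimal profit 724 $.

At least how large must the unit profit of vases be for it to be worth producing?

Check each constraint at x*: wheel time 202/202 (tight); kiln 174/174 (tight).
From A_Bᵀ y = c: 5·y_wheel time + 3·y_kiln = 14; 2·y_wheel time + 6·y_kiln = 20.
→ y_wheel time = 1 and y_kiln = 3.
vases enters the basis when its profit ≥ yᵀa₃ = 1·2 + 3·4 = 14.

14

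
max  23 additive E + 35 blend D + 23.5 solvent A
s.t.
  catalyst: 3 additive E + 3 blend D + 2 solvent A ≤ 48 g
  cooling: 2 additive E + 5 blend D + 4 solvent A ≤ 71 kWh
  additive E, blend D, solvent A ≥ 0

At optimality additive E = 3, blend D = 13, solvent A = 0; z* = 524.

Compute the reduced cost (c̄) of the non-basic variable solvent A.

Check each constraint at x*: catalyst 48/48 (tight); cooling 71/71 (tight).
The binding rows give the dual system: 3·y_catalyst + 2·y_cooling = 23 and 3·y_catalyst + 5·y_cooling = 35.
This yields shadow prices y_catalyst = 5, y_cooling = 4.
Reduced cost of solvent A: c₃ − yᵀa₃ = 23.5 − (5·2 + 4·4) = 23.5 − 26 = -2.5.

-2.5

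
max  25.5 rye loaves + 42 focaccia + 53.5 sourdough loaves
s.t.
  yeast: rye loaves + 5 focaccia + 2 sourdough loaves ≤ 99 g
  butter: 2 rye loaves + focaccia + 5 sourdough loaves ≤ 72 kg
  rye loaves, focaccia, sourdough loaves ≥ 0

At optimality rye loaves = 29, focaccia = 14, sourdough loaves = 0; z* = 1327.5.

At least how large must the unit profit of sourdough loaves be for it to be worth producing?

At the optimum: yeast uses 99 of 99 (binding); butter uses 72 of 72 (binding).
From A_Bᵀ y = c: 1·y_yeast + 2·y_butter = 25.5; 5·y_yeast + 1·y_butter = 42.
→ y_yeast = 6.5 and y_butter = 9.5.
sourdough loaves enters the basis when its profit ≥ yᵀa₃ = 6.5·2 + 9.5·5 = 60.5.

60.5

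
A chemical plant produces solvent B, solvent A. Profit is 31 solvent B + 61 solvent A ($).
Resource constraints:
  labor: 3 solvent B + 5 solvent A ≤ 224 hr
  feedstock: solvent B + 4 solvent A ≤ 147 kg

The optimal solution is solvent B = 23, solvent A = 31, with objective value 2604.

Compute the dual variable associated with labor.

At the optimum: labor uses 224 of 224 (binding); feedstock uses 147 of 147 (binding).
The binding rows give the dual system: 3·y_labor + 1·y_feedstock = 31 and 5·y_labor + 4·y_feedstock = 61.
Solving: y_labor = 9, y_feedstock = 4.
Shadow price of labor = 9.

9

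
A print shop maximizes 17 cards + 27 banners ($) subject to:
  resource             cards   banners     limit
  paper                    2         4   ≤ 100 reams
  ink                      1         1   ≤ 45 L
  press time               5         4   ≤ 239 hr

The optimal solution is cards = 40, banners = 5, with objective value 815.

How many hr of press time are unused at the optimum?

press time used = 5·40 + 4·5 = 220; slack = 239 − 220 = 19.

19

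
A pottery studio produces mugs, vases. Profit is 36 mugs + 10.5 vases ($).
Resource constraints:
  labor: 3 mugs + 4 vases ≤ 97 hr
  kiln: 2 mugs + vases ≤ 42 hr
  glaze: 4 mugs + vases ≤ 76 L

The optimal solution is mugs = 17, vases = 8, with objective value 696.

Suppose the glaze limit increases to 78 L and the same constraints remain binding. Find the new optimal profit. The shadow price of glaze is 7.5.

711

Δb = 2, so new z* = 696 + (7.5)·(2) = 696 + 15 = 711.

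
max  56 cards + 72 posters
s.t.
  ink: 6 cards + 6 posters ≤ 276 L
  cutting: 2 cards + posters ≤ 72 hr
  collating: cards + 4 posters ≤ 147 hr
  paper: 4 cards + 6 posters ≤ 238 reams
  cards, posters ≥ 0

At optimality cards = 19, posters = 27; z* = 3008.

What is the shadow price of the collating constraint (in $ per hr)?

0

At the optimum: ink uses 276 of 276 (binding); cutting uses 65 of 72 (slack = 7); collating uses 127 of 147 (slack = 20); paper uses 238 of 238 (binding).
Slack constraints have shadow price 0 (complementary slackness).
From A_Bᵀ y = c: 6·y_ink + 4·y_paper = 56; 6·y_ink + 6·y_paper = 72.
→ y_ink = 4 and y_paper = 8.
Shadow price of collating = 0.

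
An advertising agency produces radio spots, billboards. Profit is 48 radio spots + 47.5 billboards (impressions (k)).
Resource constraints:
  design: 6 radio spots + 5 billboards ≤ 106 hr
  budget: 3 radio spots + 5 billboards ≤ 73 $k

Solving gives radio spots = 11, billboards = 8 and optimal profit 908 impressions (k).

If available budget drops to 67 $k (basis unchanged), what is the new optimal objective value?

Both design and budget are binding at x*.
From A_Bᵀ y = c: 6·y_design + 3·y_budget = 48; 5·y_design + 5·y_budget = 47.5.
Solving: y_design = 6.5, y_budget = 3.
Δz = y_budget·Δb = 3 × (-6) = -18, so new z* = 908 − 18 = 890.

890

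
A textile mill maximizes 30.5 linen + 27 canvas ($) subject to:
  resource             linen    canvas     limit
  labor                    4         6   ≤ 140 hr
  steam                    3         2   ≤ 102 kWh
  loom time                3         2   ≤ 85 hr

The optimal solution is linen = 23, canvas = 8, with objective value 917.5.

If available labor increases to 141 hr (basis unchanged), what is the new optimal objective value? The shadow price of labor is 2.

919.5

Δb = 1, so new z* = 917.5 + (2)·(1) = 917.5 + 2 = 919.5.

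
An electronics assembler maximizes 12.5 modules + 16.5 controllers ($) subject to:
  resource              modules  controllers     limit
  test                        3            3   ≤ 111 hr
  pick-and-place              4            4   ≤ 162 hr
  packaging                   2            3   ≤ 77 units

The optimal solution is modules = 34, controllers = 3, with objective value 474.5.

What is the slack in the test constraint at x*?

0

test used = 3·34 + 3·3 = 111; slack = 111 − 111 = 0.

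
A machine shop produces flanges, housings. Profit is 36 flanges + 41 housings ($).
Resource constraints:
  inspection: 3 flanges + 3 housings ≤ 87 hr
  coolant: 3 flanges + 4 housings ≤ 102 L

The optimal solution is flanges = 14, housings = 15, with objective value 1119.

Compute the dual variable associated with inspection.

At the optimum: inspection uses 87 of 87 (binding); coolant uses 102 of 102 (binding).
The binding rows give the dual system: 3·y_inspection + 3·y_coolant = 36 and 3·y_inspection + 4·y_coolant = 41.
→ y_inspection = 7 and y_coolant = 5.
Shadow price of inspection = 7.

7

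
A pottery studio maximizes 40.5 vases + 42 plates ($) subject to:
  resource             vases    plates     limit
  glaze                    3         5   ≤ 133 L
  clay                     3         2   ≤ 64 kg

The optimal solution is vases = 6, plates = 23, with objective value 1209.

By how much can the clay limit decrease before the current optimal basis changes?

10.8

Binding constraints: glaze, clay. The basis is B = [[3,5],[3,2]] with det -9.
Per unit decrease in clay, x* moves by d = (-0.5556, 0.3333).
The basis stays optimal until vases reaches 0; allowable decrease = 10.8 kg.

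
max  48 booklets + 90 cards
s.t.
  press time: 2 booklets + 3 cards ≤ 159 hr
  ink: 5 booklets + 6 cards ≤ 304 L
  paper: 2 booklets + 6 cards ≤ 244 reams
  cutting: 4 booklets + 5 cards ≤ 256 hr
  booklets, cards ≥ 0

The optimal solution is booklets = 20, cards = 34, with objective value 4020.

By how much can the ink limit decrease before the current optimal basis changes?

60

Binding constraints: ink, paper. The basis is B = [[5,6],[2,6]] with det 18.
Per unit decrease in ink, x* moves by d = (-0.3333, 0.1111).
The basis stays optimal until booklets reaches 0; allowable decrease = 60 L.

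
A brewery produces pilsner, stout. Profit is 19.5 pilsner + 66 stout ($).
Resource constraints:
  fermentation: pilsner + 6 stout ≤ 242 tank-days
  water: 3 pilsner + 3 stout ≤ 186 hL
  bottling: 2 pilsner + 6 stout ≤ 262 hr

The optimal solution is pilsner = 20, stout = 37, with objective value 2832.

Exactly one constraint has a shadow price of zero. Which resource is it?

fermentation: 242/242 (binding)
water: 171/186 (slack 15)
bottling: 262/262 (binding)
By complementary slackness, a constraint with positive slack has shadow price 0 → water.

water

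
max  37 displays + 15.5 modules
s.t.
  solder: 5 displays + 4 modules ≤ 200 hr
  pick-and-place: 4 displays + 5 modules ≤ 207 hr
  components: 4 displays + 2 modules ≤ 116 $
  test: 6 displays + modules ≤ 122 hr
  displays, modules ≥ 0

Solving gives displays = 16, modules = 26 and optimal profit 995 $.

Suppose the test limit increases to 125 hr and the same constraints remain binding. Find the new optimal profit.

999.5

Binding: components and test. Non-binding: solder (16 unused), pick-and-place (13 unused).
By complementary slackness, y = 0 for the non-binding constraints.
Dual feasibility on the basic columns requires 4·y_components + 6·y_test = 37, 2·y_components + 1·y_test = 15.5.
→ y_components = 7 and y_test = 1.5.
Δz = y_test·Δb = 1.5 × (3) = 4.5, so new z* = 995 + 4.5 = 999.5.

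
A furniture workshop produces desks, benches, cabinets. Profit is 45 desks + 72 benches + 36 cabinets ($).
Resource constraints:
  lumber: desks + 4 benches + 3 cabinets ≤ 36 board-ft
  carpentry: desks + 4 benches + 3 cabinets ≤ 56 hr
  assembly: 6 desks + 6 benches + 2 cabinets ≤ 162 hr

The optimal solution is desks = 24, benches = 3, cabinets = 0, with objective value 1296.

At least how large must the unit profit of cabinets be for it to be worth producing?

Binding: lumber and assembly. Non-binding: carpentry (20 unused).
By complementary slackness, y = 0 for the non-binding constraint.
The binding rows give the dual system: 1·y_lumber + 6·y_assembly = 45 and 4·y_lumber + 6·y_assembly = 72.
→ y_lumber = 9 and y_assembly = 6.
cabinets enters the basis when its profit ≥ yᵀa₃ = 9·3 + 6·2 = 39.

39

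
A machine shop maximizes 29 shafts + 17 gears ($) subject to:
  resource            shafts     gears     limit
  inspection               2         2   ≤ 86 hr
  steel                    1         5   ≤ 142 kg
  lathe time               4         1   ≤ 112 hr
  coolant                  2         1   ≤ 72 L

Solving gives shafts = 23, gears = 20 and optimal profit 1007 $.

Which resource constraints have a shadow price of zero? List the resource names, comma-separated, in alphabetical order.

coolant, steel

inspection: 86/86 (binding)
steel: 123/142 (slack 19)
lathe time: 112/112 (binding)
coolant: 66/72 (slack 6)
By complementary slackness, a constraint with positive slack has shadow price 0 → coolant, steel.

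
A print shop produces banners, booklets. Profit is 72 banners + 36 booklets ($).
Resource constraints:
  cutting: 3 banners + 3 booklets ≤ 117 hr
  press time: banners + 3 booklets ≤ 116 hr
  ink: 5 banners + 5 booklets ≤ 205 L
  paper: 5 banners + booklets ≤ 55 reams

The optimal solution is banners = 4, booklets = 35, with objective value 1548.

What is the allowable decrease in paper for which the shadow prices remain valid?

Binding constraints: cutting, paper. The basis is B = [[3,3],[5,1]] with det -12.
Per unit decrease in paper, x* moves by d = (-0.25, 0.25).
The basis stays optimal until press time becomes binding; allowable decrease = 14 reams.

14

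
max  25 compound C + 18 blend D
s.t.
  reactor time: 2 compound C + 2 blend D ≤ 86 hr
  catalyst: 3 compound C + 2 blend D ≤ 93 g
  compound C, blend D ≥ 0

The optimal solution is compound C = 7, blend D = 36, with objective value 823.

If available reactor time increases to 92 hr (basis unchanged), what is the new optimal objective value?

835

Check each constraint at x*: reactor time 86/86 (tight); catalyst 93/93 (tight).
Dual feasibility on the basic columns requires 2·y_reactor time + 3·y_catalyst = 25, 2·y_reactor time + 2·y_catalyst = 18.
→ y_reactor time = 2 and y_catalyst = 7.
Δz = y_reactor time·Δb = 2 × (6) = 12, so new z* = 823 + 12 = 835.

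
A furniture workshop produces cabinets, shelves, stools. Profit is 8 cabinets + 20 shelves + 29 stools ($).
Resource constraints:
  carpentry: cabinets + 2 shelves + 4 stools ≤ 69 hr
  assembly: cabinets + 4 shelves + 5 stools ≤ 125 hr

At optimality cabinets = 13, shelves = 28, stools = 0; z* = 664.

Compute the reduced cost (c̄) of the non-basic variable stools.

-5

Check each constraint at x*: carpentry 69/69 (tight); assembly 125/125 (tight).
From A_Bᵀ y = c: 1·y_carpentry + 1·y_assembly = 8; 2·y_carpentry + 4·y_assembly = 20.
Solving: y_carpentry = 6, y_assembly = 2.
Reduced cost of stools: c₃ − yᵀa₃ = 29 − (6·4 + 2·5) = 29 − 34 = -5.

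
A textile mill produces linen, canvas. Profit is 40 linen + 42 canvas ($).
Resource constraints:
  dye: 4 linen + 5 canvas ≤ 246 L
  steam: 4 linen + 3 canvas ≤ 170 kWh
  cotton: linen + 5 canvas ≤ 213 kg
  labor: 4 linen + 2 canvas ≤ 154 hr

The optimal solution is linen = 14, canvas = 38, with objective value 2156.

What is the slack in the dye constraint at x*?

0

dye used = 4·14 + 5·38 = 246; slack = 246 − 246 = 0.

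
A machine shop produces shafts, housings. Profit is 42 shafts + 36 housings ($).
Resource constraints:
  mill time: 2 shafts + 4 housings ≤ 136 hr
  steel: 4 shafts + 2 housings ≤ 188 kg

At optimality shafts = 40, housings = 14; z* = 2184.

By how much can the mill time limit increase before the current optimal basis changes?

240

Binding constraints: mill time, steel. The basis is B = [[2,4],[4,2]] with det -12.
Per unit increase in mill time, x* moves by d = (-0.1667, 0.3333).
The basis stays optimal until shafts reaches 0; allowable increase = 240 hr.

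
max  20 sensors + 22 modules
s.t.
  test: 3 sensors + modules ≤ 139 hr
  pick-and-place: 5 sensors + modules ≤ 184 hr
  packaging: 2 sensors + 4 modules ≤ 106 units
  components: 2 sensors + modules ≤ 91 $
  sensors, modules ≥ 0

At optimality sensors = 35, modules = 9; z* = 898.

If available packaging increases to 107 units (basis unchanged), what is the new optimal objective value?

Binding: pick-and-place and packaging. Non-binding: test (25 unused), components (12 unused).
By complementary slackness, y = 0 for the non-binding constraints.
The binding rows give the dual system: 5·y_pick-and-place + 2·y_packaging = 20 and 1·y_pick-and-place + 4·y_packaging = 22.
Solving: y_pick-and-place = 2, y_packaging = 5.
Δz = y_packaging·Δb = 5 × (1) = 5, so new z* = 898 + 5 = 903.

903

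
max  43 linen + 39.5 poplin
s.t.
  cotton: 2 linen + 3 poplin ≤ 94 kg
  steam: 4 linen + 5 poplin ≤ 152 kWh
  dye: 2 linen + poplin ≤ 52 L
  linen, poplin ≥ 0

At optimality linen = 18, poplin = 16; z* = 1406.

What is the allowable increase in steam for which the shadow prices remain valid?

Binding constraints: steam, dye. The basis is B = [[4,5],[2,1]] with det -6.
Per unit increase in steam, x* moves by d = (-0.1667, 0.3333).
The basis stays optimal until cotton becomes binding; allowable increase = 15 kWh.

15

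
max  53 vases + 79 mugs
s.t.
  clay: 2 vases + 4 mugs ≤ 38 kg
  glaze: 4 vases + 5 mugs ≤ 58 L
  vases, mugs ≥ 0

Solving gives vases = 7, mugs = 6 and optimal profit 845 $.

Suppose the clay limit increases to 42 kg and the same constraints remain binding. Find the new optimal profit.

Check each constraint at x*: clay 38/38 (tight); glaze 58/58 (tight).
The binding rows give the dual system: 2·y_clay + 4·y_glaze = 53 and 4·y_clay + 5·y_glaze = 79.
This yields shadow prices y_clay = 8.5, y_glaze = 9.
Δz = y_clay·Δb = 8.5 × (4) = 34, so new z* = 845 + 34 = 879.

879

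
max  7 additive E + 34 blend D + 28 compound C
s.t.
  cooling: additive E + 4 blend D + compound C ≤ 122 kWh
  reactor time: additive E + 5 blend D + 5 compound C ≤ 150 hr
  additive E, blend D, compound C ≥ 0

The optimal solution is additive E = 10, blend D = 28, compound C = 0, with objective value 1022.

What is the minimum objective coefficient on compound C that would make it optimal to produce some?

Check each constraint at x*: cooling 122/122 (tight); reactor time 150/150 (tight).
The binding rows give the dual system: 1·y_cooling + 1·y_reactor time = 7 and 4·y_cooling + 5·y_reactor time = 34.
→ y_cooling = 1 and y_reactor time = 6.
compound C enters the basis when its profit ≥ yᵀa₃ = 1·1 + 6·5 = 31.

31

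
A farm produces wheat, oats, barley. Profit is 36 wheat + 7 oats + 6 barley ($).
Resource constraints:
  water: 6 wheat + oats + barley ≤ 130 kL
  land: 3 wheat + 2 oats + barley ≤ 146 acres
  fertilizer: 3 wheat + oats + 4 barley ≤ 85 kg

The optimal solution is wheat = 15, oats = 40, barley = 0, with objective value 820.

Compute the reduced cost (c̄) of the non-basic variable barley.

At the optimum: water uses 130 of 130 (binding); land uses 125 of 146 (slack = 21); fertilizer uses 85 of 85 (binding).
By complementary slackness, y = 0 for the non-binding constraint.
The binding rows give the dual system: 6·y_water + 3·y_fertilizer = 36 and 1·y_water + 1·y_fertilizer = 7.
Solving: y_water = 5, y_fertilizer = 2.
Reduced cost of barley: c₃ − yᵀa₃ = 6 − (5·1 + 2·4) = 6 − 13 = -7.

-7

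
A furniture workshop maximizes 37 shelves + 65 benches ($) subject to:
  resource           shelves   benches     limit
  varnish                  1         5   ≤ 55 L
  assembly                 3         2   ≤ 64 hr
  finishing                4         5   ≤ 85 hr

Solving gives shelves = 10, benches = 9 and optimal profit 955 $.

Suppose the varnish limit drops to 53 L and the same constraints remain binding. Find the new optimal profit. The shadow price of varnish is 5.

945

Δb = -2, so new z* = 955 + (5)·(-2) = 955 − 10 = 945.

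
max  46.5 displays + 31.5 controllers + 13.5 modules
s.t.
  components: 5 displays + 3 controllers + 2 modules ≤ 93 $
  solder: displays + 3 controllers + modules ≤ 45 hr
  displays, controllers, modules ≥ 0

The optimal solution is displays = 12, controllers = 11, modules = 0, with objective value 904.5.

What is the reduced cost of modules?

Check each constraint at x*: components 93/93 (tight); solder 45/45 (tight).
From A_Bᵀ y = c: 5·y_components + 1·y_solder = 46.5; 3·y_components + 3·y_solder = 31.5.
→ y_components = 9 and y_solder = 1.5.
Reduced cost of modules: c₃ − yᵀa₃ = 13.5 − (9·2 + 1.5·1) = 13.5 − 19.5 = -6.

-6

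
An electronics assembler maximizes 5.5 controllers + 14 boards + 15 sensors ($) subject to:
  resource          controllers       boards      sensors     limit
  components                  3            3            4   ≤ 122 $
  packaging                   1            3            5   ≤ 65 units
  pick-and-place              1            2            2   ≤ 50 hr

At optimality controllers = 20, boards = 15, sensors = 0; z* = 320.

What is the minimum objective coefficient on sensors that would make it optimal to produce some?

At the optimum: components uses 105 of 122 (slack = 17); packaging uses 65 of 65 (binding); pick-and-place uses 50 of 50 (binding).
Since components is not tight, its dual is 0.
The binding rows give the dual system: 1·y_packaging + 1·y_pick-and-place = 5.5 and 3·y_packaging + 2·y_pick-and-place = 14.
→ y_packaging = 3 and y_pick-and-place = 2.5.
sensors enters the basis when its profit ≥ yᵀa₃ = 3·5 + 2.5·2 = 20.

20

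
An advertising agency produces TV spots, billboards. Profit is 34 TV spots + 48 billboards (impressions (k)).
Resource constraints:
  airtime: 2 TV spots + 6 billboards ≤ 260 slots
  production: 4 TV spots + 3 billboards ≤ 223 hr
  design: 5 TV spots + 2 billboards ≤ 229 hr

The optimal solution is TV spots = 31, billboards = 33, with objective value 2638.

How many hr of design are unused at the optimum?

8

design used = 5·31 + 2·33 = 221; slack = 229 − 221 = 8.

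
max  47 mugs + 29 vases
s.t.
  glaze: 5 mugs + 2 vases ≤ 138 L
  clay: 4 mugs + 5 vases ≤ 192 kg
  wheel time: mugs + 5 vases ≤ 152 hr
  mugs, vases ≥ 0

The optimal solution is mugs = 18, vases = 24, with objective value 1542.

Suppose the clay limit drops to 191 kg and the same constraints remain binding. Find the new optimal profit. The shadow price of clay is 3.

Δb = -1, so new z* = 1542 + (3)·(-1) = 1542 − 3 = 1539.

1539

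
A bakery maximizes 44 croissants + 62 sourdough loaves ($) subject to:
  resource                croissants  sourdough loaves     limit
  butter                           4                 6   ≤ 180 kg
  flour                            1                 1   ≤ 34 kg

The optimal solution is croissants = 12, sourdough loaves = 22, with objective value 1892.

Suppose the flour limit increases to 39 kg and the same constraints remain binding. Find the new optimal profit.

At the optimum: butter uses 180 of 180 (binding); flour uses 34 of 34 (binding).
From A_Bᵀ y = c: 4·y_butter + 1·y_flour = 44; 6·y_butter + 1·y_flour = 62.
This yields shadow prices y_butter = 9, y_flour = 8.
Δz = y_flour·Δb = 8 × (5) = 40, so new z* = 1892 + 40 = 1932.

1932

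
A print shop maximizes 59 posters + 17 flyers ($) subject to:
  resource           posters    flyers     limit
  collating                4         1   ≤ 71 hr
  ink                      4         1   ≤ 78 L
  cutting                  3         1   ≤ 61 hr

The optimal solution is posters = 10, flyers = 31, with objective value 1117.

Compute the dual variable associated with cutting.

9

Binding: collating and cutting. Non-binding: ink (7 unused).
Slack constraints have shadow price 0 (complementary slackness).
From A_Bᵀ y = c: 4·y_collating + 3·y_cutting = 59; 1·y_collating + 1·y_cutting = 17.
→ y_collating = 8 and y_cutting = 9.
Shadow price of cutting = 9.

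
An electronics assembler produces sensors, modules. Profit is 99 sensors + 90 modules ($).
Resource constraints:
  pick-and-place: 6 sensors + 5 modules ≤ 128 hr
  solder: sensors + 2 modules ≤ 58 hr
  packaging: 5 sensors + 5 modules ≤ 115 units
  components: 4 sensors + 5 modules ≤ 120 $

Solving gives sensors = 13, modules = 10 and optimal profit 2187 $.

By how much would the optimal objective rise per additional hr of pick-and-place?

At the optimum: pick-and-place uses 128 of 128 (binding); solder uses 33 of 58 (slack = 25); packaging uses 115 of 115 (binding); components uses 102 of 120 (slack = 18).
By complementary slackness, y = 0 for the non-binding constraints.
From A_Bᵀ y = c: 6·y_pick-and-place + 5·y_packaging = 99; 5·y_pick-and-place + 5·y_packaging = 90.
→ y_pick-and-place = 9 and y_packaging = 9.
Shadow price of pick-and-place = 9.

9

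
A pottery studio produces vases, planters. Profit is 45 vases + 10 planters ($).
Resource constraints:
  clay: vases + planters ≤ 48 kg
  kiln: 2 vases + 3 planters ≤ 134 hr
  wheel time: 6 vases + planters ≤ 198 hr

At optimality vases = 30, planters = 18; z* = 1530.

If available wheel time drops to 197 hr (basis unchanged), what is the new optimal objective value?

1523

Binding: clay and wheel time. Non-binding: kiln (20 unused).
By complementary slackness, y = 0 for the non-binding constraint.
Dual feasibility on the basic columns requires 1·y_clay + 6·y_wheel time = 45, 1·y_clay + 1·y_wheel time = 10.
→ y_clay = 3 and y_wheel time = 7.
Δz = y_wheel time·Δb = 7 × (-1) = -7, so new z* = 1530 − 7 = 1523.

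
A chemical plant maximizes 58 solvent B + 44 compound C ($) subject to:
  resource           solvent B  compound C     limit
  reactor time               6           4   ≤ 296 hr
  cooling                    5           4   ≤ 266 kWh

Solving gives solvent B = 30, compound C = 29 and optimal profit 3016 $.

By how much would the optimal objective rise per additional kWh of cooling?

8

Check each constraint at x*: reactor time 296/296 (tight); cooling 266/266 (tight).
Dual feasibility on the basic columns requires 6·y_reactor time + 5·y_cooling = 58, 4·y_reactor time + 4·y_cooling = 44.
Solving: y_reactor time = 3, y_cooling = 8.
Shadow price of cooling = 8.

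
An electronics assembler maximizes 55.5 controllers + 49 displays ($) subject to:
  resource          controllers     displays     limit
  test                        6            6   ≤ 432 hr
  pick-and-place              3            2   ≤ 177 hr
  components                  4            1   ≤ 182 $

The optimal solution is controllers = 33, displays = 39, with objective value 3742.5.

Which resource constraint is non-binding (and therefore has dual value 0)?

test: 432/432 (binding)
pick-and-place: 177/177 (binding)
components: 171/182 (slack 11)
By complementary slackness, a constraint with positive slack has shadow price 0 → components.

components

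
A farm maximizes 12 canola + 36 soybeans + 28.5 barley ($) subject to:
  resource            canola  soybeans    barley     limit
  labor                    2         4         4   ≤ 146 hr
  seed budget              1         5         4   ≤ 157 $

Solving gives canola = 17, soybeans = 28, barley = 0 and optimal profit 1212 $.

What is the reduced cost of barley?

-3.5

Both labor and seed budget are binding at x*.
Dual feasibility on the basic columns requires 2·y_labor + 1·y_seed budget = 12, 4·y_labor + 5·y_seed budget = 36.
→ y_labor = 4 and y_seed budget = 4.
Reduced cost of barley: c₃ − yᵀa₃ = 28.5 − (4·4 + 4·4) = 28.5 − 32 = -3.5.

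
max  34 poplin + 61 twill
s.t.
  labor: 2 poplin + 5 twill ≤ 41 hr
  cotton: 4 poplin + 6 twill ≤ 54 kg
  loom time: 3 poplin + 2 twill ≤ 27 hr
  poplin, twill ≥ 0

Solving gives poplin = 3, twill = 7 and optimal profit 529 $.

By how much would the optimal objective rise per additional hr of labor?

5

Check each constraint at x*: labor 41/41 (tight); cotton 54/54 (tight); loom time 23/27 (slack 4).
By complementary slackness, y = 0 for the non-binding constraint.
Dual feasibility on the basic columns requires 2·y_labor + 4·y_cotton = 34, 5·y_labor + 6·y_cotton = 61.
This yields shadow prices y_labor = 5, y_cotton = 6.
Shadow price of labor = 5.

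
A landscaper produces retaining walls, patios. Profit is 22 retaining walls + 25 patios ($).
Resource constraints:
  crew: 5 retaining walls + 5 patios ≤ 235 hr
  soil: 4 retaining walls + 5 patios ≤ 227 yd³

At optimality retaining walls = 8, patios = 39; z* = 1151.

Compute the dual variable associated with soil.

3

At the optimum: crew uses 235 of 235 (binding); soil uses 227 of 227 (binding).
From A_Bᵀ y = c: 5·y_crew + 4·y_soil = 22; 5·y_crew + 5·y_soil = 25.
→ y_crew = 2 and y_soil = 3.
Shadow price of soil = 3.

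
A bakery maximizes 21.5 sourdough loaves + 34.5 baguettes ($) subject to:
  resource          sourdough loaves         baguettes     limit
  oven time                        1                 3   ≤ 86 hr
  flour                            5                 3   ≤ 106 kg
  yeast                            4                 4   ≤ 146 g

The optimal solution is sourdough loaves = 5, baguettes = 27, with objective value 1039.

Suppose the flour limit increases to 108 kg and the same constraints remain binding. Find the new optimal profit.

1044

At the optimum: oven time uses 86 of 86 (binding); flour uses 106 of 106 (binding); yeast uses 128 of 146 (slack = 18).
Slack constraints have shadow price 0 (complementary slackness).
From A_Bᵀ y = c: 1·y_oven time + 5·y_flour = 21.5; 3·y_oven time + 3·y_flour = 34.5.
Solving: y_oven time = 9, y_flour = 2.5.
Δz = y_flour·Δb = 2.5 × (2) = 5, so new z* = 1039 + 5 = 1044.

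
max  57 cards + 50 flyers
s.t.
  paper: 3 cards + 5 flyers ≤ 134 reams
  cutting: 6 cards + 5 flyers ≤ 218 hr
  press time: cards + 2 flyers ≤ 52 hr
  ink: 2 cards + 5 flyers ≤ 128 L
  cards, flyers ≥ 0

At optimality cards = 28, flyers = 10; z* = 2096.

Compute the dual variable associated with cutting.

At the optimum: paper uses 134 of 134 (binding); cutting uses 218 of 218 (binding); press time uses 48 of 52 (slack = 4); ink uses 106 of 128 (slack = 22).
By complementary slackness, y = 0 for the non-binding constraints.
Dual feasibility on the basic columns requires 3·y_paper + 6·y_cutting = 57, 5·y_paper + 5·y_cutting = 50.
This yields shadow prices y_paper = 1, y_cutting = 9.
Shadow price of cutting = 9.

9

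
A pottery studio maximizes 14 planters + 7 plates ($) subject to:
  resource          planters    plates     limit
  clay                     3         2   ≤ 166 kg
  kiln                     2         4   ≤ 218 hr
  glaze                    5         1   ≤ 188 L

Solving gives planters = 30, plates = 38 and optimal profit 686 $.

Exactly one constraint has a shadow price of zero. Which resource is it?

clay: 166/166 (binding)
kiln: 212/218 (slack 6)
glaze: 188/188 (binding)
By complementary slackness, a constraint with positive slack has shadow price 0 → kiln.

kiln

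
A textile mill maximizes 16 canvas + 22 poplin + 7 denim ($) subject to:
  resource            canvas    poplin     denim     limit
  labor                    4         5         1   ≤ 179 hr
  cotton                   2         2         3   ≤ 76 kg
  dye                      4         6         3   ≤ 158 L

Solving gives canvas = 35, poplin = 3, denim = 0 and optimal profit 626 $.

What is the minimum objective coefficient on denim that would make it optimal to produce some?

15

Binding: cotton and dye. Non-binding: labor (24 unused).
Since labor is not tight, its dual is 0.
The binding rows give the dual system: 2·y_cotton + 4·y_dye = 16 and 2·y_cotton + 6·y_dye = 22.
This yields shadow prices y_cotton = 2, y_dye = 3.
denim enters the basis when its profit ≥ yᵀa₃ = 2·3 + 3·3 = 15.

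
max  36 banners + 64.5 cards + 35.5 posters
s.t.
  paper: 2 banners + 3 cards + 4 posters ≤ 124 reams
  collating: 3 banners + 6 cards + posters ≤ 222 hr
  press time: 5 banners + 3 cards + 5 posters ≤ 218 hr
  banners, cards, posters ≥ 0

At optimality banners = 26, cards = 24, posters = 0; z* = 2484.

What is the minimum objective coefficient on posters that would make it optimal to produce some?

Check each constraint at x*: paper 124/124 (tight); collating 222/222 (tight); press time 202/218 (slack 16).
Since press time is not tight, its dual is 0.
The binding rows give the dual system: 2·y_paper + 3·y_collating = 36 and 3·y_paper + 6·y_collating = 64.5.
→ y_paper = 7.5 and y_collating = 7.
posters enters the basis when its profit ≥ yᵀa₃ = 7.5·4 + 7·1 = 37.

37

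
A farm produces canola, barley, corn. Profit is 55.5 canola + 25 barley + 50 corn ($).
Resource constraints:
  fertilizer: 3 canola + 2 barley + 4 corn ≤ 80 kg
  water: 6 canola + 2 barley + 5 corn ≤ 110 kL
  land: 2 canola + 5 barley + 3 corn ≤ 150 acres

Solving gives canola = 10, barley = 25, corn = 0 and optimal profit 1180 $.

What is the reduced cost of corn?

-6

At the optimum: fertilizer uses 80 of 80 (binding); water uses 110 of 110 (binding); land uses 145 of 150 (slack = 5).
Since land is not tight, its dual is 0.
From A_Bᵀ y = c: 3·y_fertilizer + 6·y_water = 55.5; 2·y_fertilizer + 2·y_water = 25.
This yields shadow prices y_fertilizer = 6.5, y_water = 6.
Reduced cost of corn: c₃ − yᵀa₃ = 50 − (6.5·4 + 6·5) = 50 − 56 = -6.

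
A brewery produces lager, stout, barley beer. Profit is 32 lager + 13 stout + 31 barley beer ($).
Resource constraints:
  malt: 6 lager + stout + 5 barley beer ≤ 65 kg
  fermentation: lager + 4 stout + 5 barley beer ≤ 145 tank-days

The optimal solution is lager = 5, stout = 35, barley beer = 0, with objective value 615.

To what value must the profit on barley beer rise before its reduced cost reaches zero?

35

Check each constraint at x*: malt 65/65 (tight); fermentation 145/145 (tight).
Dual feasibility on the basic columns requires 6·y_malt + 1·y_fermentation = 32, 1·y_malt + 4·y_fermentation = 13.
Solving: y_malt = 5, y_fermentation = 2.
barley beer enters the basis when its profit ≥ yᵀa₃ = 5·5 + 2·5 = 35.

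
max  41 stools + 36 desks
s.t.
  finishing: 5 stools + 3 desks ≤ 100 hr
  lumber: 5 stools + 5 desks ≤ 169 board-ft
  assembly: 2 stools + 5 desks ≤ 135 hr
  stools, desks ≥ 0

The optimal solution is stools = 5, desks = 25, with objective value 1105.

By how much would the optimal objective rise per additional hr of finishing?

7

Binding: finishing and assembly. Non-binding: lumber (19 unused).
Slack constraints have shadow price 0 (complementary slackness).
From A_Bᵀ y = c: 5·y_finishing + 2·y_assembly = 41; 3·y_finishing + 5·y_assembly = 36.
This yields shadow prices y_finishing = 7, y_assembly = 3.
Shadow price of finishing = 7.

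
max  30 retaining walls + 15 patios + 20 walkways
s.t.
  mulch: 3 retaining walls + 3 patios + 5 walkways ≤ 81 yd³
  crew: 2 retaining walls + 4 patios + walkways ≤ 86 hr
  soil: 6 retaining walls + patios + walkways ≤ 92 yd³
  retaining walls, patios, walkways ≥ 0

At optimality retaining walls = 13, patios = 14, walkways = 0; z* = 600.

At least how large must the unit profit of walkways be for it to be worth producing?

23

Binding: mulch and soil. Non-binding: crew (4 unused).
Since crew is not tight, its dual is 0.
Dual feasibility on the basic columns requires 3·y_mulch + 6·y_soil = 30, 3·y_mulch + 1·y_soil = 15.
This yields shadow prices y_mulch = 4, y_soil = 3.
walkways enters the basis when its profit ≥ yᵀa₃ = 4·5 + 3·1 = 23.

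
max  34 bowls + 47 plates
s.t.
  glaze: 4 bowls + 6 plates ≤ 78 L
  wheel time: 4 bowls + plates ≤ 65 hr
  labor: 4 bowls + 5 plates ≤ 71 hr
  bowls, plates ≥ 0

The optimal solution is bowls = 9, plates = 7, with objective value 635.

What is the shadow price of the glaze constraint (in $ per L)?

Check each constraint at x*: glaze 78/78 (tight); wheel time 43/65 (slack 22); labor 71/71 (tight).
Slack constraints have shadow price 0 (complementary slackness).
Dual feasibility on the basic columns requires 4·y_glaze + 4·y_labor = 34, 6·y_glaze + 5·y_labor = 47.
This yields shadow prices y_glaze = 4.5, y_labor = 4.
Shadow price of glaze = 4.5.

4.5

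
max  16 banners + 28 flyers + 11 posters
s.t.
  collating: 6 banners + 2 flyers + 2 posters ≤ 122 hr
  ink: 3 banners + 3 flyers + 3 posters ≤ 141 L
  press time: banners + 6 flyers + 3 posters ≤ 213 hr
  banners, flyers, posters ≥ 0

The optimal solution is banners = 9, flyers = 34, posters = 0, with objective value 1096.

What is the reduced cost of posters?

Check each constraint at x*: collating 122/122 (tight); ink 129/141 (slack 12); press time 213/213 (tight).
Slack constraints have shadow price 0 (complementary slackness).
The binding rows give the dual system: 6·y_collating + 1·y_press time = 16 and 2·y_collating + 6·y_press time = 28.
This yields shadow prices y_collating = 2, y_press time = 4.
Reduced cost of posters: c₃ − yᵀa₃ = 11 − (2·2 + 4·3) = 11 − 16 = -5.

-5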